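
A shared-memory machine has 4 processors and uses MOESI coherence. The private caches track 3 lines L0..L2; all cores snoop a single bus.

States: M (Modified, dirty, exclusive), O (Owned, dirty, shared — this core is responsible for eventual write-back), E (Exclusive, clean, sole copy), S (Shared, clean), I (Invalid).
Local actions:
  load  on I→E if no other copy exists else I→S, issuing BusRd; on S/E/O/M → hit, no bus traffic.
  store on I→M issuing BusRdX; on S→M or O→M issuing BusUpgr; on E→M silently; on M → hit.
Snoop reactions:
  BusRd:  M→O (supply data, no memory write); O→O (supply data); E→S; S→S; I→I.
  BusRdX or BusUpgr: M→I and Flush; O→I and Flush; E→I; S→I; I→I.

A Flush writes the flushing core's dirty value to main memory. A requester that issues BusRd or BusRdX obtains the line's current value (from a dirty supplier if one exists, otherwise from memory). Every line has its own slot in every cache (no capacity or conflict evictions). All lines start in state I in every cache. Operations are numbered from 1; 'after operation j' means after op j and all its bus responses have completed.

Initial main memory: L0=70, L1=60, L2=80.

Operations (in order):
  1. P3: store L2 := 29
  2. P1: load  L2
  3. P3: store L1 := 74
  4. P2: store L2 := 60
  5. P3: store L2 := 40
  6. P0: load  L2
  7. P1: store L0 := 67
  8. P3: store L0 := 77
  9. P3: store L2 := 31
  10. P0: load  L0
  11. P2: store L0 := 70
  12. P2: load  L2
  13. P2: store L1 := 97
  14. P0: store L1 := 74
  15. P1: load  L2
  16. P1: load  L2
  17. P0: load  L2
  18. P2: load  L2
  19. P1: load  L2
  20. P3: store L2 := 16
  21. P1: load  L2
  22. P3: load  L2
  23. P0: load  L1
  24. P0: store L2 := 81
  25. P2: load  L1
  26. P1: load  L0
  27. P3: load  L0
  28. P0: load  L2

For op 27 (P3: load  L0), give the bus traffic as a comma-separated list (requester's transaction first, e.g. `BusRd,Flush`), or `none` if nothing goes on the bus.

  op1 P3: store L2 := 29 → I/I/I/M on L2; bus BusRdX; mem=80
  op2 P1: load  L2 → I/S/I/O on L2; bus BusRd; mem=80
  op3 P3: store L1 := 74 → I/I/I/M on L1; bus BusRdX; mem=60
  op4 P2: store L2 := 60 → I/I/M/I on L2; bus BusRdX Flush; mem=29
  op5 P3: store L2 := 40 → I/I/I/M on L2; bus BusRdX Flush; mem=60
  op6 P0: load  L2 → S/I/I/O on L2; bus BusRd; mem=60
  op7 P1: store L0 := 67 → I/M/I/I on L0; bus BusRdX; mem=70
  op8 P3: store L0 := 77 → I/I/I/M on L0; bus BusRdX Flush; mem=67
  op9 P3: store L2 := 31 → I/I/I/M on L2; bus BusUpgr; mem=60
  op10 P0: load  L0 → S/I/I/O on L0; bus BusRd; mem=67
  op11 P2: store L0 := 70 → I/I/M/I on L0; bus BusRdX Flush; mem=77
  op12 P2: load  L2 → I/I/S/O on L2; bus BusRd; mem=60
  op13 P2: store L1 := 97 → I/I/M/I on L1; bus BusRdX Flush; mem=74
  op14 P0: store L1 := 74 → M/I/I/I on L1; bus BusRdX Flush; mem=97
  op15 P1: load  L2 → I/S/S/O on L2; bus BusRd; mem=60
  op16 P1: load  L2 → I/S/S/O on L2; bus (none); mem=60
  op17 P0: load  L2 → S/S/S/O on L2; bus BusRd; mem=60
  op18 P2: load  L2 → S/S/S/O on L2; bus (none); mem=60
  op19 P1: load  L2 → S/S/S/O on L2; bus (none); mem=60
  op20 P3: store L2 := 16 → I/I/I/M on L2; bus BusUpgr; mem=60
  op21 P1: load  L2 → I/S/I/O on L2; bus BusRd; mem=60
  op22 P3: load  L2 → I/S/I/O on L2; bus (none); mem=60
  op23 P0: load  L1 → M/I/I/I on L1; bus (none); mem=97
  op24 P0: store L2 := 81 → M/I/I/I on L2; bus BusRdX Flush; mem=16
  op25 P2: load  L1 → O/I/S/I on L1; bus BusRd; mem=97
  op26 P1: load  L0 → I/S/O/I on L0; bus BusRd; mem=77
  op27 P3: load  L0 → I/S/O/S on L0; bus BusRd; mem=77
  op28 P0: load  L2 → M/I/I/I on L2; bus (none); mem=16

bus = BusRd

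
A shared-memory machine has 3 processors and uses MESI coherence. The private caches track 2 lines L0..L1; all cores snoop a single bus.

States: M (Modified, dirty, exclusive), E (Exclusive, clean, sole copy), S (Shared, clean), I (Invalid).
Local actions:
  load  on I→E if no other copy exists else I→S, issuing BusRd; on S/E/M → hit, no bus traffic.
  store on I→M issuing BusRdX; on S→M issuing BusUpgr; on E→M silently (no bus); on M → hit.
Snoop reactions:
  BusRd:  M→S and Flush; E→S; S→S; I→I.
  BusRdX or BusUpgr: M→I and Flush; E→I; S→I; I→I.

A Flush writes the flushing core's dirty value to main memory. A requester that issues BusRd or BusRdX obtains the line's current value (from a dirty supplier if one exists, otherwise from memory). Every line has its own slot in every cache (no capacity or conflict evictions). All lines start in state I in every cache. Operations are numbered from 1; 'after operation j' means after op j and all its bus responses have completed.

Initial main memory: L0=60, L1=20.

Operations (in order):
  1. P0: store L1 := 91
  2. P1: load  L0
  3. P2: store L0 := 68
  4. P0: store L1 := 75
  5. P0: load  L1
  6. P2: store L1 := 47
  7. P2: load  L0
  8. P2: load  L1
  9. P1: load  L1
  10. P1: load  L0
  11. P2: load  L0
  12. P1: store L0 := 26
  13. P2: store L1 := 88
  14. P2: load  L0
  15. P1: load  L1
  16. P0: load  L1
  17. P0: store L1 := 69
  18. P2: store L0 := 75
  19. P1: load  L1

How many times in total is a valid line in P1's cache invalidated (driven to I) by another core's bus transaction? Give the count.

[1] P0: store L1 := 91 | P0:M(91), P1:I, P2:I | bus: BusRdX
[2] P1: load  L0 | P0:I, P1:E(60), P2:I | bus: BusRd
[3] P2: store L0 := 68 | P0:I, P1:I, P2:M(68) | bus: BusRdX
[4] P0: store L1 := 75 | P0:M(75), P1:I, P2:I | bus: none
[5] P0: load  L1 | P0:M(75), P1:I, P2:I | bus: none
[6] P2: store L1 := 47 | P0:I, P1:I, P2:M(47) | bus: BusRdX,Flush
[7] P2: load  L0 | P0:I, P1:I, P2:M(68) | bus: none
[8] P2: load  L1 | P0:I, P1:I, P2:M(47) | bus: none
[9] P1: load  L1 | P0:I, P1:S(47), P2:S(47) | bus: BusRd,Flush
[10] P1: load  L0 | P0:I, P1:S(68), P2:S(68) | bus: BusRd,Flush
[11] P2: load  L0 | P0:I, P1:S(68), P2:S(68) | bus: none
[12] P1: store L0 := 26 | P0:I, P1:M(26), P2:I | bus: BusUpgr
[13] P2: store L1 := 88 | P0:I, P1:I, P2:M(88) | bus: BusUpgr
[14] P2: load  L0 | P0:I, P1:S(26), P2:S(26) | bus: BusRd,Flush
[15] P1: load  L1 | P0:I, P1:S(88), P2:S(88) | bus: BusRd,Flush
[16] P0: load  L1 | P0:S(88), P1:S(88), P2:S(88) | bus: BusRd
[17] P0: store L1 := 69 | P0:M(69), P1:I, P2:I | bus: BusUpgr
[18] P2: store L0 := 75 | P0:I, P1:I, P2:M(75) | bus: BusUpgr
[19] P1: load  L1 | P0:S(69), P1:S(69), P2:I | bus: BusRd,Flush

invalidations = 4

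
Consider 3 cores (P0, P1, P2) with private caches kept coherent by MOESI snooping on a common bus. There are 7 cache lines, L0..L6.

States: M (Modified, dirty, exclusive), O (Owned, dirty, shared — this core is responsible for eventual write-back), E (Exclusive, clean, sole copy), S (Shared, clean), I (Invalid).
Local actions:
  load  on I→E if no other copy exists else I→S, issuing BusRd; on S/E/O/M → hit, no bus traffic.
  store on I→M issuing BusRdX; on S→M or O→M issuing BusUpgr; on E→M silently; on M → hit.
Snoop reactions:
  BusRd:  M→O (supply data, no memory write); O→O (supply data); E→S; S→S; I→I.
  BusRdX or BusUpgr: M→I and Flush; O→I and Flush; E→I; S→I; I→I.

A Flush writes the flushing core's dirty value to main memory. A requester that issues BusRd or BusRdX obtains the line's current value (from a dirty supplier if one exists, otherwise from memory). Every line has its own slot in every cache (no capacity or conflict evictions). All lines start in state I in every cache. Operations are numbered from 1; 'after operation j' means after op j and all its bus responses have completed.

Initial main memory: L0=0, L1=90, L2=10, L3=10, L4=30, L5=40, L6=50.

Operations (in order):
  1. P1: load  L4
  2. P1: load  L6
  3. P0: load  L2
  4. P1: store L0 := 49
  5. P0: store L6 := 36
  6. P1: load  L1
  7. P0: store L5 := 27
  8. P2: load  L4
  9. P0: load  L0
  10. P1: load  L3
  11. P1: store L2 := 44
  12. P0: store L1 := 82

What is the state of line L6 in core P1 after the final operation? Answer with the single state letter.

1. P1: load  L4  bus=[BusRd]  L4: P0=I P1=E P2=I  mem[L4]=30
2. P1: load  L6  bus=[BusRd]  L6: P0=I P1=E P2=I  mem[L6]=50
3. P0: load  L2  bus=[BusRd]  L2: P0=E P1=I P2=I  mem[L2]=10
4. P1: store L0 := 49  bus=[BusRdX]  L0: P0=I P1=M P2=I  mem[L0]=0
5. P0: store L6 := 36  bus=[BusRdX]  L6: P0=M P1=I P2=I  mem[L6]=50
6. P1: load  L1  bus=[BusRd]  L1: P0=I P1=E P2=I  mem[L1]=90
7. P0: store L5 := 27  bus=[BusRdX]  L5: P0=M P1=I P2=I  mem[L5]=40
8. P2: load  L4  bus=[BusRd]  L4: P0=I P1=S P2=S  mem[L4]=30
9. P0: load  L0  bus=[BusRd]  L0: P0=S P1=O P2=I  mem[L0]=0
10. P1: load  L3  bus=[BusRd]  L3: P0=I P1=E P2=I  mem[L3]=10
11. P1: store L2 := 44  bus=[BusRdX]  L2: P0=I P1=M P2=I  mem[L2]=10
12. P0: store L1 := 82  bus=[BusRdX]  L1: P0=M P1=I P2=I  mem[L1]=90

state = I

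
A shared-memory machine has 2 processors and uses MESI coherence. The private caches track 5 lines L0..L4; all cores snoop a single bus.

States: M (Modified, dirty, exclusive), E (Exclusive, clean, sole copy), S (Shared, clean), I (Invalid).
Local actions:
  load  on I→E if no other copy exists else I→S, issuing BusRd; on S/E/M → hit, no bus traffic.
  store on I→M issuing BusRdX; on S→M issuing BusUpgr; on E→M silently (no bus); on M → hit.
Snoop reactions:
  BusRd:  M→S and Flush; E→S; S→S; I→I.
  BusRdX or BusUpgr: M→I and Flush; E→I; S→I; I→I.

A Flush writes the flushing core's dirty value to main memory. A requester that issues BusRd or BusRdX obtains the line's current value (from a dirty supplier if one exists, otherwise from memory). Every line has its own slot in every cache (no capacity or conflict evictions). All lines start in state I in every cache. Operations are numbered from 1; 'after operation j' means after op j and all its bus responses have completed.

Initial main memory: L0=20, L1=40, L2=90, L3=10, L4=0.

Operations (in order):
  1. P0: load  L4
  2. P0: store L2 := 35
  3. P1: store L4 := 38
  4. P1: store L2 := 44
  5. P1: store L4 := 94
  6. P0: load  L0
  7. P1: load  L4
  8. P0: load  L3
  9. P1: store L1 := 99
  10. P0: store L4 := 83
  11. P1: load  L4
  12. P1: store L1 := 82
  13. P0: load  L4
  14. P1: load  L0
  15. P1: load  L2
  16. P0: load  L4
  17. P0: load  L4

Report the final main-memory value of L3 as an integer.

step 1: P0: load  L4  ⟶  EI  (L4)  txn=BusRd  M[L4]=0
step 2: P0: store L2 := 35  ⟶  MI  (L2)  txn=BusRdX  M[L2]=90
step 3: P1: store L4 := 38  ⟶  IM  (L4)  txn=BusRdX  M[L4]=0
step 4: P1: store L2 := 44  ⟶  IM  (L2)  txn=BusRdX+Flush  M[L2]=35
step 5: P1: store L4 := 94  ⟶  IM  (L4)  txn=∅  M[L4]=0
step 6: P0: load  L0  ⟶  EI  (L0)  txn=BusRd  M[L0]=20
step 7: P1: load  L4  ⟶  IM  (L4)  txn=∅  M[L4]=0
step 8: P0: load  L3  ⟶  EI  (L3)  txn=BusRd  M[L3]=10
step 9: P1: store L1 := 99  ⟶  IM  (L1)  txn=BusRdX  M[L1]=40
step 10: P0: store L4 := 83  ⟶  MI  (L4)  txn=BusRdX+Flush  M[L4]=94
step 11: P1: load  L4  ⟶  SS  (L4)  txn=BusRd+Flush  M[L4]=83
step 12: P1: store L1 := 82  ⟶  IM  (L1)  txn=∅  M[L1]=40
step 13: P0: load  L4  ⟶  SS  (L4)  txn=∅  M[L4]=83
step 14: P1: load  L0  ⟶  SS  (L0)  txn=BusRd  M[L0]=20
step 15: P1: load  L2  ⟶  IM  (L2)  txn=∅  M[L2]=35
step 16: P0: load  L4  ⟶  SS  (L4)  txn=∅  M[L4]=83
step 17: P0: load  L4  ⟶  SS  (L4)  txn=∅  M[L4]=83

memory[L3] = 10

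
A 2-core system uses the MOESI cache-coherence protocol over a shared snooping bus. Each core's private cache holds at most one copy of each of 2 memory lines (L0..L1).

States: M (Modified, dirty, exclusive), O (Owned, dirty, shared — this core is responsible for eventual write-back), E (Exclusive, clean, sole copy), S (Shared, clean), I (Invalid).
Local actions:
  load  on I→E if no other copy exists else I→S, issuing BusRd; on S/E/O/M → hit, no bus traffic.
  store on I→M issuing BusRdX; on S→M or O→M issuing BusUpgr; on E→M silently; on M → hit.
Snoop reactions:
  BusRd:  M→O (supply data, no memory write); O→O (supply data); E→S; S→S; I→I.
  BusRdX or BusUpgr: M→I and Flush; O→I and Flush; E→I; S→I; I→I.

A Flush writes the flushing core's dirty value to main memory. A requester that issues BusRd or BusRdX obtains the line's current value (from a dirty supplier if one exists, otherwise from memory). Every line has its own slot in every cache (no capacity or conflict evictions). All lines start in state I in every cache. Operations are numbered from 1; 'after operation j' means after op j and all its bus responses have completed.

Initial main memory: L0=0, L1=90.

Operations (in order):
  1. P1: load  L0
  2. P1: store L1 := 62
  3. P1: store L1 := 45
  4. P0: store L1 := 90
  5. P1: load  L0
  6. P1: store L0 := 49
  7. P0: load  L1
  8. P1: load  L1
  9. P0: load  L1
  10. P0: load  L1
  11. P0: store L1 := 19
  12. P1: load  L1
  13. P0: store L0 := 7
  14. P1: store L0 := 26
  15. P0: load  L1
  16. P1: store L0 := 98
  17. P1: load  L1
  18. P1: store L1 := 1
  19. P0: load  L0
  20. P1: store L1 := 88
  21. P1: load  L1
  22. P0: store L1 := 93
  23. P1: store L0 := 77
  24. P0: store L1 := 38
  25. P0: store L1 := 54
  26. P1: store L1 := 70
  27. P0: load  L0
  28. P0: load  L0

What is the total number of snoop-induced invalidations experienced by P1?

invalidations = 4

[1] P1: load  L0 | P0:I, P1:E(0) | bus: BusRd
[2] P1: store L1 := 62 | P0:I, P1:M(62) | bus: BusRdX
[3] P1: store L1 := 45 | P0:I, P1:M(45) | bus: none
[4] P0: store L1 := 90 | P0:M(90), P1:I | bus: BusRdX,Flush
[5] P1: load  L0 | P0:I, P1:E(0) | bus: none
[6] P1: store L0 := 49 | P0:I, P1:M(49) | bus: none
[7] P0: load  L1 | P0:M(90), P1:I | bus: none
[8] P1: load  L1 | P0:O(90), P1:S(90) | bus: BusRd
[9] P0: load  L1 | P0:O(90), P1:S(90) | bus: none
[10] P0: load  L1 | P0:O(90), P1:S(90) | bus: none
[11] P0: store L1 := 19 | P0:M(19), P1:I | bus: BusUpgr
[12] P1: load  L1 | P0:O(19), P1:S(19) | bus: BusRd
[13] P0: store L0 := 7 | P0:M(7), P1:I | bus: BusRdX,Flush
[14] P1: store L0 := 26 | P0:I, P1:M(26) | bus: BusRdX,Flush
[15] P0: load  L1 | P0:O(19), P1:S(19) | bus: none
[16] P1: store L0 := 98 | P0:I, P1:M(98) | bus: none
[17] P1: load  L1 | P0:O(19), P1:S(19) | bus: none
[18] P1: store L1 := 1 | P0:I, P1:M(1) | bus: BusUpgr,Flush
[19] P0: load  L0 | P0:S(98), P1:O(98) | bus: BusRd
[20] P1: store L1 := 88 | P0:I, P1:M(88) | bus: none
[21] P1: load  L1 | P0:I, P1:M(88) | bus: none
[22] P0: store L1 := 93 | P0:M(93), P1:I | bus: BusRdX,Flush
[23] P1: store L0 := 77 | P0:I, P1:M(77) | bus: BusUpgr
[24] P0: store L1 := 38 | P0:M(38), P1:I | bus: none
[25] P0: store L1 := 54 | P0:M(54), P1:I | bus: none
[26] P1: store L1 := 70 | P0:I, P1:M(70) | bus: BusRdX,Flush
[27] P0: load  L0 | P0:S(77), P1:O(77) | bus: BusRd
[28] P0: load  L0 | P0:S(77), P1:O(77) | bus: none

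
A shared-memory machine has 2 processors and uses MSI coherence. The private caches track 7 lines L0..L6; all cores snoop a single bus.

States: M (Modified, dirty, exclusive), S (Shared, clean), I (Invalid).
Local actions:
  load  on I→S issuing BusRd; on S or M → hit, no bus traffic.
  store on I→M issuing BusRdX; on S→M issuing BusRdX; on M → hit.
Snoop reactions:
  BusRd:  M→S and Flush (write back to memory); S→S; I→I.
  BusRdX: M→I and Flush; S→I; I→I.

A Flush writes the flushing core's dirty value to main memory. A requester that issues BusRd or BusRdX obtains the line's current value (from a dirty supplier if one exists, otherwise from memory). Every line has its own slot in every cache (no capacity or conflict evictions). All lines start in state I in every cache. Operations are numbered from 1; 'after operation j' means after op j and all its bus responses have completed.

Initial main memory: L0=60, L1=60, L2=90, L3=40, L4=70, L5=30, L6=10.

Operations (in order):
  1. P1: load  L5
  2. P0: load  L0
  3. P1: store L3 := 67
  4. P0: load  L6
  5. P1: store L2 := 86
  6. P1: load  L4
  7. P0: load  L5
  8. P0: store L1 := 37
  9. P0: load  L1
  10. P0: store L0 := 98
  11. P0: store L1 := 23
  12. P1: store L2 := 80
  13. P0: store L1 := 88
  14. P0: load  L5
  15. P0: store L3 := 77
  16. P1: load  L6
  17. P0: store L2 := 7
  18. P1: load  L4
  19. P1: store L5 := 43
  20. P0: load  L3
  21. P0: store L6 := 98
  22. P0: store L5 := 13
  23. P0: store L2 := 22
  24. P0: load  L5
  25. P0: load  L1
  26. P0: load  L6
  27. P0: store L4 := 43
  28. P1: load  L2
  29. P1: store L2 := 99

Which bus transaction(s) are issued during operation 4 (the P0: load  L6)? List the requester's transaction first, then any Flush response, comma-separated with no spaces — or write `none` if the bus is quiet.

  op1 P1: load  L5 → I/S on L5; bus BusRd; mem=30
  op2 P0: load  L0 → S/I on L0; bus BusRd; mem=60
  op3 P1: store L3 := 67 → I/M on L3; bus BusRdX; mem=40
  op4 P0: load  L6 → S/I on L6; bus BusRd; mem=10
  op5 P1: store L2 := 86 → I/M on L2; bus BusRdX; mem=90
  op6 P1: load  L4 → I/S on L4; bus BusRd; mem=70
  op7 P0: load  L5 → S/S on L5; bus BusRd; mem=30
  op8 P0: store L1 := 37 → M/I on L1; bus BusRdX; mem=60
  op9 P0: load  L1 → M/I on L1; bus (none); mem=60
  op10 P0: store L0 := 98 → M/I on L0; bus BusRdX; mem=60
  op11 P0: store L1 := 23 → M/I on L1; bus (none); mem=60
  op12 P1: store L2 := 80 → I/M on L2; bus (none); mem=90
  op13 P0: store L1 := 88 → M/I on L1; bus (none); mem=60
  op14 P0: load  L5 → S/S on L5; bus (none); mem=30
  op15 P0: store L3 := 77 → M/I on L3; bus BusRdX Flush; mem=67
  op16 P1: load  L6 → S/S on L6; bus BusRd; mem=10
  op17 P0: store L2 := 7 → M/I on L2; bus BusRdX Flush; mem=80
  op18 P1: load  L4 → I/S on L4; bus (none); mem=70
  op19 P1: store L5 := 43 → I/M on L5; bus BusRdX; mem=30
  op20 P0: load  L3 → M/I on L3; bus (none); mem=67
  op21 P0: store L6 := 98 → M/I on L6; bus BusRdX; mem=10
  op22 P0: store L5 := 13 → M/I on L5; bus BusRdX Flush; mem=43
  op23 P0: store L2 := 22 → M/I on L2; bus (none); mem=80
  op24 P0: load  L5 → M/I on L5; bus (none); mem=43
  op25 P0: load  L1 → M/I on L1; bus (none); mem=60
  op26 P0: load  L6 → M/I on L6; bus (none); mem=10
  op27 P0: store L4 := 43 → M/I on L4; bus BusRdX; mem=70
  op28 P1: load  L2 → S/S on L2; bus BusRd Flush; mem=22
  op29 P1: store L2 := 99 → I/M on L2; bus BusRdX; mem=22

bus = BusRd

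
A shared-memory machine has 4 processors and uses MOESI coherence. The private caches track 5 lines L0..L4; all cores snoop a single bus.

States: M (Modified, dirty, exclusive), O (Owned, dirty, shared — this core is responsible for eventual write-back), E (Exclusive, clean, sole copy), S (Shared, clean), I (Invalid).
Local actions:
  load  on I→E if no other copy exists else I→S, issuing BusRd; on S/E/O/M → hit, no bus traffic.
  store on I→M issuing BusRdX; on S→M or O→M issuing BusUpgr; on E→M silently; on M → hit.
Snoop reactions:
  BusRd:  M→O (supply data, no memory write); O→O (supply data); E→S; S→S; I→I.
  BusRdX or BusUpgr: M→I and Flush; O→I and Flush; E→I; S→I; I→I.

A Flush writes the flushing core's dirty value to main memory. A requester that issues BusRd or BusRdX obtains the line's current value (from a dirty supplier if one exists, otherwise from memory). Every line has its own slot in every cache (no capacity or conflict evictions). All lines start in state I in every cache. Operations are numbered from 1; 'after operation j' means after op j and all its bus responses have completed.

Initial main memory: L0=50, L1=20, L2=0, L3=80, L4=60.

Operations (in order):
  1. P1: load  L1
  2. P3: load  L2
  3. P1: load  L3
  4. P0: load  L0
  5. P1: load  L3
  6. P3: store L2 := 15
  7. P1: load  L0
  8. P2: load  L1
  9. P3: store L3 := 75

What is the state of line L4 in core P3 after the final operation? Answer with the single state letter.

1. P1: load  L1  bus=[BusRd]  L1: P0=I P1=E P2=I P3=I  mem[L1]=20
2. P3: load  L2  bus=[BusRd]  L2: P0=I P1=I P2=I P3=E  mem[L2]=0
3. P1: load  L3  bus=[BusRd]  L3: P0=I P1=E P2=I P3=I  mem[L3]=80
4. P0: load  L0  bus=[BusRd]  L0: P0=E P1=I P2=I P3=I  mem[L0]=50
5. P1: load  L3  bus=[-]  L3: P0=I P1=E P2=I P3=I  mem[L3]=80
6. P3: store L2 := 15  bus=[-]  L2: P0=I P1=I P2=I P3=M  mem[L2]=0
7. P1: load  L0  bus=[BusRd]  L0: P0=S P1=S P2=I P3=I  mem[L0]=50
8. P2: load  L1  bus=[BusRd]  L1: P0=I P1=S P2=S P3=I  mem[L1]=20
9. P3: store L3 := 75  bus=[BusRdX]  L3: P0=I P1=I P2=I P3=M  mem[L3]=80

state = I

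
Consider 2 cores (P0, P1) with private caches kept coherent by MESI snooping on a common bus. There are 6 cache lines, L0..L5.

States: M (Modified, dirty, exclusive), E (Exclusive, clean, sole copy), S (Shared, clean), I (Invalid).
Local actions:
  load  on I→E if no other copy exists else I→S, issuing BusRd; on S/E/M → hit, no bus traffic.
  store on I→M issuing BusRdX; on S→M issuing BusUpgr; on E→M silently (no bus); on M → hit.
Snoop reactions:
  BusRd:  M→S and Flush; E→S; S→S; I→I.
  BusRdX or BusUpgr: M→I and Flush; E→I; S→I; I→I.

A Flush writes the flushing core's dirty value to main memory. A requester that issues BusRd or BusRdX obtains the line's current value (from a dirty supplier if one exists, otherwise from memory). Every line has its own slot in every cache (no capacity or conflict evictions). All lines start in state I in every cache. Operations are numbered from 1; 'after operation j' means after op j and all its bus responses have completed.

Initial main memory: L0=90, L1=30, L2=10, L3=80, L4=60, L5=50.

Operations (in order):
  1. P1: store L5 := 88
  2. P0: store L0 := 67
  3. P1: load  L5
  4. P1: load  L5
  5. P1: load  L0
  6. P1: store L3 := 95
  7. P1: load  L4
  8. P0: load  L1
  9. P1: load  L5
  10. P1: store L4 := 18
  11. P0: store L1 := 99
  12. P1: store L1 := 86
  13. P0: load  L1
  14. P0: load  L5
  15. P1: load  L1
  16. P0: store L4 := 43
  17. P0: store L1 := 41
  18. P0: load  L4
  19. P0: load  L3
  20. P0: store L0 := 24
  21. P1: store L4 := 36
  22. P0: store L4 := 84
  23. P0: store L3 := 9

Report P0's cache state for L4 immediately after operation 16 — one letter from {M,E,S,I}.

state = M

  op1 P1: store L5 := 88 → I/M on L5; bus BusRdX; mem=50
  op2 P0: store L0 := 67 → M/I on L0; bus BusRdX; mem=90
  op3 P1: load  L5 → I/M on L5; bus (none); mem=50
  op4 P1: load  L5 → I/M on L5; bus (none); mem=50
  op5 P1: load  L0 → S/S on L0; bus BusRd Flush; mem=67
  op6 P1: store L3 := 95 → I/M on L3; bus BusRdX; mem=80
  op7 P1: load  L4 → I/E on L4; bus BusRd; mem=60
  op8 P0: load  L1 → E/I on L1; bus BusRd; mem=30
  op9 P1: load  L5 → I/M on L5; bus (none); mem=50
  op10 P1: store L4 := 18 → I/M on L4; bus (none); mem=60
  op11 P0: store L1 := 99 → M/I on L1; bus (none); mem=30
  op12 P1: store L1 := 86 → I/M on L1; bus BusRdX Flush; mem=99
  op13 P0: load  L1 → S/S on L1; bus BusRd Flush; mem=86
  op14 P0: load  L5 → S/S on L5; bus BusRd Flush; mem=88
  op15 P1: load  L1 → S/S on L1; bus (none); mem=86
  op16 P0: store L4 := 43 → M/I on L4; bus BusRdX Flush; mem=18
  op17 P0: store L1 := 41 → M/I on L1; bus BusUpgr; mem=86
  op18 P0: load  L4 → M/I on L4; bus (none); mem=18
  op19 P0: load  L3 → S/S on L3; bus BusRd Flush; mem=95
  op20 P0: store L0 := 24 → M/I on L0; bus BusUpgr; mem=67
  op21 P1: store L4 := 36 → I/M on L4; bus BusRdX Flush; mem=43
  op22 P0: store L4 := 84 → M/I on L4; bus BusRdX Flush; mem=36
  op23 P0: store L3 := 9 → M/I on L3; bus BusUpgr; mem=95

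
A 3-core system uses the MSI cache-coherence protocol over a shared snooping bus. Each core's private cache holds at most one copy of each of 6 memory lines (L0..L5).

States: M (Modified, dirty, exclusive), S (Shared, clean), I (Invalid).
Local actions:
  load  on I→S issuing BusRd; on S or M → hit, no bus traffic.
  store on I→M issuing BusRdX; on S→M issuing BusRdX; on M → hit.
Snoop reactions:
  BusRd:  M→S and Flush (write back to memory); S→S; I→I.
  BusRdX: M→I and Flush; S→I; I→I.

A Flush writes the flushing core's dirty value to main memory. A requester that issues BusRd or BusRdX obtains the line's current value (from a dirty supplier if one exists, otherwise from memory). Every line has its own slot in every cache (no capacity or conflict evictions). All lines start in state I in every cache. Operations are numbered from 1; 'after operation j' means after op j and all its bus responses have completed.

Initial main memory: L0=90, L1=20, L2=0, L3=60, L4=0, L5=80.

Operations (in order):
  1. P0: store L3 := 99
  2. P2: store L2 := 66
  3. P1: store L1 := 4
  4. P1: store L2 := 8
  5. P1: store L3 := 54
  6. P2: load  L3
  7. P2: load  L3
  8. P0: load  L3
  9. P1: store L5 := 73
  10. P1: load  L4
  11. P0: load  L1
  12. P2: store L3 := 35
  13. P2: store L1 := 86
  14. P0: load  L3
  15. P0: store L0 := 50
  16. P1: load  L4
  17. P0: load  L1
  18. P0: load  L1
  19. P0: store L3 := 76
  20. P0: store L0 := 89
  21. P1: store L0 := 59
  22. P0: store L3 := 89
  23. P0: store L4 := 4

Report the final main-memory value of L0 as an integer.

1. P0: store L3 := 99  bus=[BusRdX]  L3: P0=M P1=I P2=I  mem[L3]=60
2. P2: store L2 := 66  bus=[BusRdX]  L2: P0=I P1=I P2=M  mem[L2]=0
3. P1: store L1 := 4  bus=[BusRdX]  L1: P0=I P1=M P2=I  mem[L1]=20
4. P1: store L2 := 8  bus=[BusRdX,Flush]  L2: P0=I P1=M P2=I  mem[L2]=66
5. P1: store L3 := 54  bus=[BusRdX,Flush]  L3: P0=I P1=M P2=I  mem[L3]=99
6. P2: load  L3  bus=[BusRd,Flush]  L3: P0=I P1=S P2=S  mem[L3]=54
7. P2: load  L3  bus=[-]  L3: P0=I P1=S P2=S  mem[L3]=54
8. P0: load  L3  bus=[BusRd]  L3: P0=S P1=S P2=S  mem[L3]=54
9. P1: store L5 := 73  bus=[BusRdX]  L5: P0=I P1=M P2=I  mem[L5]=80
10. P1: load  L4  bus=[BusRd]  L4: P0=I P1=S P2=I  mem[L4]=0
11. P0: load  L1  bus=[BusRd,Flush]  L1: P0=S P1=S P2=I  mem[L1]=4
12. P2: store L3 := 35  bus=[BusRdX]  L3: P0=I P1=I P2=M  mem[L3]=54
13. P2: store L1 := 86  bus=[BusRdX]  L1: P0=I P1=I P2=M  mem[L1]=4
14. P0: load  L3  bus=[BusRd,Flush]  L3: P0=S P1=I P2=S  mem[L3]=35
15. P0: store L0 := 50  bus=[BusRdX]  L0: P0=M P1=I P2=I  mem[L0]=90
16. P1: load  L4  bus=[-]  L4: P0=I P1=S P2=I  mem[L4]=0
17. P0: load  L1  bus=[BusRd,Flush]  L1: P0=S P1=I P2=S  mem[L1]=86
18. P0: load  L1  bus=[-]  L1: P0=S P1=I P2=S  mem[L1]=86
19. P0: store L3 := 76  bus=[BusRdX]  L3: P0=M P1=I P2=I  mem[L3]=35
20. P0: store L0 := 89  bus=[-]  L0: P0=M P1=I P2=I  mem[L0]=90
21. P1: store L0 := 59  bus=[BusRdX,Flush]  L0: P0=I P1=M P2=I  mem[L0]=89
22. P0: store L3 := 89  bus=[-]  L3: P0=M P1=I P2=I  mem[L3]=35
23. P0: store L4 := 4  bus=[BusRdX]  L4: P0=M P1=I P2=I  mem[L4]=0

memory[L0] = 89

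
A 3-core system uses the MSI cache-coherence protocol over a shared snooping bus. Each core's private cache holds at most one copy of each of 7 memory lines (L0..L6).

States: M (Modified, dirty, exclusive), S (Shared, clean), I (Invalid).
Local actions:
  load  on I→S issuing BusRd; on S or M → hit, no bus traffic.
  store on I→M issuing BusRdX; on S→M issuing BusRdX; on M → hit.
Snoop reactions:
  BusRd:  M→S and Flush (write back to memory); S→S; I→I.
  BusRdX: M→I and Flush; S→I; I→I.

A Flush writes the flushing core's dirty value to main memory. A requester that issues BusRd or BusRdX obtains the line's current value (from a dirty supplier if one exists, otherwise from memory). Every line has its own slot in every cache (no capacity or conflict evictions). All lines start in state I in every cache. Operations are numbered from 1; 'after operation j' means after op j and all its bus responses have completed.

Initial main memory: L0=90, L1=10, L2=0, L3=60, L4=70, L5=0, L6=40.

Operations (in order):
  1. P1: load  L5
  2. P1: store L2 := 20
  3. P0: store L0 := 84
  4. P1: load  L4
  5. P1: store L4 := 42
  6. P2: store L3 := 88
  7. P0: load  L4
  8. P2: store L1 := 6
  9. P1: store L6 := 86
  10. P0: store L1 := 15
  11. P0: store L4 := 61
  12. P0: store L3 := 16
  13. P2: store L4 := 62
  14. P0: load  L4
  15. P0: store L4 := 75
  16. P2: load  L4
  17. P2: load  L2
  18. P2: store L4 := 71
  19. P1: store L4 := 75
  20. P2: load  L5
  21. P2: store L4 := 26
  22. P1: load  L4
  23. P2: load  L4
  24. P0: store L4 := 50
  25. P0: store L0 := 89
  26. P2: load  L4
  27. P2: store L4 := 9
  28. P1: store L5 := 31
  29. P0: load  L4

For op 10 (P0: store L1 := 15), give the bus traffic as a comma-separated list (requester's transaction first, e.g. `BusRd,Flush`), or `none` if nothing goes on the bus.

bus = BusRdX,Flush

step 1: P1: load  L5  ⟶  ISI  (L5)  txn=BusRd  M[L5]=0
step 2: P1: store L2 := 20  ⟶  IMI  (L2)  txn=BusRdX  M[L2]=0
step 3: P0: store L0 := 84  ⟶  MII  (L0)  txn=BusRdX  M[L0]=90
step 4: P1: load  L4  ⟶  ISI  (L4)  txn=BusRd  M[L4]=70
step 5: P1: store L4 := 42  ⟶  IMI  (L4)  txn=BusRdX  M[L4]=70
step 6: P2: store L3 := 88  ⟶  IIM  (L3)  txn=BusRdX  M[L3]=60
step 7: P0: load  L4  ⟶  SSI  (L4)  txn=BusRd+Flush  M[L4]=42
step 8: P2: store L1 := 6  ⟶  IIM  (L1)  txn=BusRdX  M[L1]=10
step 9: P1: store L6 := 86  ⟶  IMI  (L6)  txn=BusRdX  M[L6]=40
step 10: P0: store L1 := 15  ⟶  MII  (L1)  txn=BusRdX+Flush  M[L1]=6
step 11: P0: store L4 := 61  ⟶  MII  (L4)  txn=BusRdX  M[L4]=42
step 12: P0: store L3 := 16  ⟶  MII  (L3)  txn=BusRdX+Flush  M[L3]=88
step 13: P2: store L4 := 62  ⟶  IIM  (L4)  txn=BusRdX+Flush  M[L4]=61
step 14: P0: load  L4  ⟶  SIS  (L4)  txn=BusRd+Flush  M[L4]=62
step 15: P0: store L4 := 75  ⟶  MII  (L4)  txn=BusRdX  M[L4]=62
step 16: P2: load  L4  ⟶  SIS  (L4)  txn=BusRd+Flush  M[L4]=75
step 17: P2: load  L2  ⟶  ISS  (L2)  txn=BusRd+Flush  M[L2]=20
step 18: P2: store L4 := 71  ⟶  IIM  (L4)  txn=BusRdX  M[L4]=75
step 19: P1: store L4 := 75  ⟶  IMI  (L4)  txn=BusRdX+Flush  M[L4]=71
step 20: P2: load  L5  ⟶  ISS  (L5)  txn=BusRd  M[L5]=0
step 21: P2: store L4 := 26  ⟶  IIM  (L4)  txn=BusRdX+Flush  M[L4]=75
step 22: P1: load  L4  ⟶  ISS  (L4)  txn=BusRd+Flush  M[L4]=26
step 23: P2: load  L4  ⟶  ISS  (L4)  txn=∅  M[L4]=26
step 24: P0: store L4 := 50  ⟶  MII  (L4)  txn=BusRdX  M[L4]=26
step 25: P0: store L0 := 89  ⟶  MII  (L0)  txn=∅  M[L0]=90
step 26: P2: load  L4  ⟶  SIS  (L4)  txn=BusRd+Flush  M[L4]=50
step 27: P2: store L4 := 9  ⟶  IIM  (L4)  txn=BusRdX  M[L4]=50
step 28: P1: store L5 := 31  ⟶  IMI  (L5)  txn=BusRdX  M[L5]=0
step 29: P0: load  L4  ⟶  SIS  (L4)  txn=BusRd+Flush  M[L4]=9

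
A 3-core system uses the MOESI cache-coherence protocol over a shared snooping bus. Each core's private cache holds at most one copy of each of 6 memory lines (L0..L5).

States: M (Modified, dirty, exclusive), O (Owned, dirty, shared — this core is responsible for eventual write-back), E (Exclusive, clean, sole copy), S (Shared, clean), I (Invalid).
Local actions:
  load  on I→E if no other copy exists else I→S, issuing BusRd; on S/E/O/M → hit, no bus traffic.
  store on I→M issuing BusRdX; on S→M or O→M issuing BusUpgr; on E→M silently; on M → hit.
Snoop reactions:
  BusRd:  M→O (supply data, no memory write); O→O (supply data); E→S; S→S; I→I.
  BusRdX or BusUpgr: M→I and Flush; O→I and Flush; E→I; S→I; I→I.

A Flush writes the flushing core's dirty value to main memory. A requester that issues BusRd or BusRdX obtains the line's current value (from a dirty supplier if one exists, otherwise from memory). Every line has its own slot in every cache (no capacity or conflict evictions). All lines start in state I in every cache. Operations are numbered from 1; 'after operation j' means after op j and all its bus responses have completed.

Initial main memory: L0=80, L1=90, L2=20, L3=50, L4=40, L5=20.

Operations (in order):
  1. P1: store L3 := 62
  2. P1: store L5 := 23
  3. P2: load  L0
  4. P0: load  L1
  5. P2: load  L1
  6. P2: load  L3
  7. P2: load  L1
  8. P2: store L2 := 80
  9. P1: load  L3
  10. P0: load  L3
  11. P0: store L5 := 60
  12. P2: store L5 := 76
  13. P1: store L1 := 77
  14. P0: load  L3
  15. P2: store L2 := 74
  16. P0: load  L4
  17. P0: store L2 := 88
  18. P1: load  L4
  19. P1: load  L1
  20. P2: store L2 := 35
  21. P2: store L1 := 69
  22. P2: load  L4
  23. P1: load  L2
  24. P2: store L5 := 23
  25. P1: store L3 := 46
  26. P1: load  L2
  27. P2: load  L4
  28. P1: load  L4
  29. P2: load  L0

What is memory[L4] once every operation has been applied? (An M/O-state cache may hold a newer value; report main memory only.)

memory[L4] = 40

step 1: P1: store L3 := 62  ⟶  IMI  (L3)  txn=BusRdX  M[L3]=50
step 2: P1: store L5 := 23  ⟶  IMI  (L5)  txn=BusRdX  M[L5]=20
step 3: P2: load  L0  ⟶  IIE  (L0)  txn=BusRd  M[L0]=80
step 4: P0: load  L1  ⟶  EII  (L1)  txn=BusRd  M[L1]=90
step 5: P2: load  L1  ⟶  SIS  (L1)  txn=BusRd  M[L1]=90
step 6: P2: load  L3  ⟶  IOS  (L3)  txn=BusRd  M[L3]=50
step 7: P2: load  L1  ⟶  SIS  (L1)  txn=∅  M[L1]=90
step 8: P2: store L2 := 80  ⟶  IIM  (L2)  txn=BusRdX  M[L2]=20
step 9: P1: load  L3  ⟶  IOS  (L3)  txn=∅  M[L3]=50
step 10: P0: load  L3  ⟶  SOS  (L3)  txn=BusRd  M[L3]=50
step 11: P0: store L5 := 60  ⟶  MII  (L5)  txn=BusRdX+Flush  M[L5]=23
step 12: P2: store L5 := 76  ⟶  IIM  (L5)  txn=BusRdX+Flush  M[L5]=60
step 13: P1: store L1 := 77  ⟶  IMI  (L1)  txn=BusRdX  M[L1]=90
step 14: P0: load  L3  ⟶  SOS  (L3)  txn=∅  M[L3]=50
step 15: P2: store L2 := 74  ⟶  IIM  (L2)  txn=∅  M[L2]=20
step 16: P0: load  L4  ⟶  EII  (L4)  txn=BusRd  M[L4]=40
step 17: P0: store L2 := 88  ⟶  MII  (L2)  txn=BusRdX+Flush  M[L2]=74
step 18: P1: load  L4  ⟶  SSI  (L4)  txn=BusRd  M[L4]=40
step 19: P1: load  L1  ⟶  IMI  (L1)  txn=∅  M[L1]=90
step 20: P2: store L2 := 35  ⟶  IIM  (L2)  txn=BusRdX+Flush  M[L2]=88
step 21: P2: store L1 := 69  ⟶  IIM  (L1)  txn=BusRdX+Flush  M[L1]=77
step 22: P2: load  L4  ⟶  SSS  (L4)  txn=BusRd  M[L4]=40
step 23: P1: load  L2  ⟶  ISO  (L2)  txn=BusRd  M[L2]=88
step 24: P2: store L5 := 23  ⟶  IIM  (L5)  txn=∅  M[L5]=60
step 25: P1: store L3 := 46  ⟶  IMI  (L3)  txn=BusUpgr  M[L3]=50
step 26: P1: load  L2  ⟶  ISO  (L2)  txn=∅  M[L2]=88
step 27: P2: load  L4  ⟶  SSS  (L4)  txn=∅  M[L4]=40
step 28: P1: load  L4  ⟶  SSS  (L4)  txn=∅  M[L4]=40
step 29: P2: load  L0  ⟶  IIE  (L0)  txn=∅  M[L0]=80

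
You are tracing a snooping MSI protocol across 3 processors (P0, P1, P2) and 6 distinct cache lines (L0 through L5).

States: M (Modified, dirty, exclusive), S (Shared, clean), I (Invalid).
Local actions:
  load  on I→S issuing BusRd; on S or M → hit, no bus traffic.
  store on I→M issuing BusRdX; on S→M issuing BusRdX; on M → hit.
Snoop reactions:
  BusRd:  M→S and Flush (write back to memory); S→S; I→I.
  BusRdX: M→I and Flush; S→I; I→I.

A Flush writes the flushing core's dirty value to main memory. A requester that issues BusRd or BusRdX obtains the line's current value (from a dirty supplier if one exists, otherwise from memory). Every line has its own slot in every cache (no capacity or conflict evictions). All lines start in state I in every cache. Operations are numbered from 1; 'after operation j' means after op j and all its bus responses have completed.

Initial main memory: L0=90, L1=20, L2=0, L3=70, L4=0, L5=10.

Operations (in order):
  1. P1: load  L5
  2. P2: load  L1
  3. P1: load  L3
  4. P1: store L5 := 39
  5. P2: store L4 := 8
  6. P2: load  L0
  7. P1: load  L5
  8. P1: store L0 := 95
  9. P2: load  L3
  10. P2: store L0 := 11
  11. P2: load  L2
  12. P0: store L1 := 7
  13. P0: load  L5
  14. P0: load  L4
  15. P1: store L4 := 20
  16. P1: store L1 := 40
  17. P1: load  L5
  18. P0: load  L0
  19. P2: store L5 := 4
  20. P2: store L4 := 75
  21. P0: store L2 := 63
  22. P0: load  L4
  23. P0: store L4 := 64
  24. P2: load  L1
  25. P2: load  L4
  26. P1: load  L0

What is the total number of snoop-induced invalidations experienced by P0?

invalidations = 3

1. P1: load  L5  bus=[BusRd]  L5: P0=I P1=S P2=I  mem[L5]=10
2. P2: load  L1  bus=[BusRd]  L1: P0=I P1=I P2=S  mem[L1]=20
3. P1: load  L3  bus=[BusRd]  L3: P0=I P1=S P2=I  mem[L3]=70
4. P1: store L5 := 39  bus=[BusRdX]  L5: P0=I P1=M P2=I  mem[L5]=10
5. P2: store L4 := 8  bus=[BusRdX]  L4: P0=I P1=I P2=M  mem[L4]=0
6. P2: load  L0  bus=[BusRd]  L0: P0=I P1=I P2=S  mem[L0]=90
7. P1: load  L5  bus=[-]  L5: P0=I P1=M P2=I  mem[L5]=10
8. P1: store L0 := 95  bus=[BusRdX]  L0: P0=I P1=M P2=I  mem[L0]=90
9. P2: load  L3  bus=[BusRd]  L3: P0=I P1=S P2=S  mem[L3]=70
10. P2: store L0 := 11  bus=[BusRdX,Flush]  L0: P0=I P1=I P2=M  mem[L0]=95
11. P2: load  L2  bus=[BusRd]  L2: P0=I P1=I P2=S  mem[L2]=0
12. P0: store L1 := 7  bus=[BusRdX]  L1: P0=M P1=I P2=I  mem[L1]=20
13. P0: load  L5  bus=[BusRd,Flush]  L5: P0=S P1=S P2=I  mem[L5]=39
14. P0: load  L4  bus=[BusRd,Flush]  L4: P0=S P1=I P2=S  mem[L4]=8
15. P1: store L4 := 20  bus=[BusRdX]  L4: P0=I P1=M P2=I  mem[L4]=8
16. P1: store L1 := 40  bus=[BusRdX,Flush]  L1: P0=I P1=M P2=I  mem[L1]=7
17. P1: load  L5  bus=[-]  L5: P0=S P1=S P2=I  mem[L5]=39
18. P0: load  L0  bus=[BusRd,Flush]  L0: P0=S P1=I P2=S  mem[L0]=11
19. P2: store L5 := 4  bus=[BusRdX]  L5: P0=I P1=I P2=M  mem[L5]=39
20. P2: store L4 := 75  bus=[BusRdX,Flush]  L4: P0=I P1=I P2=M  mem[L4]=20
21. P0: store L2 := 63  bus=[BusRdX]  L2: P0=M P1=I P2=I  mem[L2]=0
22. P0: load  L4  bus=[BusRd,Flush]  L4: P0=S P1=I P2=S  mem[L4]=75
23. P0: store L4 := 64  bus=[BusRdX]  L4: P0=M P1=I P2=I  mem[L4]=75
24. P2: load  L1  bus=[BusRd,Flush]  L1: P0=I P1=S P2=S  mem[L1]=40
25. P2: load  L4  bus=[BusRd,Flush]  L4: P0=S P1=I P2=S  mem[L4]=64
26. P1: load  L0  bus=[BusRd]  L0: P0=S P1=S P2=S  mem[L0]=11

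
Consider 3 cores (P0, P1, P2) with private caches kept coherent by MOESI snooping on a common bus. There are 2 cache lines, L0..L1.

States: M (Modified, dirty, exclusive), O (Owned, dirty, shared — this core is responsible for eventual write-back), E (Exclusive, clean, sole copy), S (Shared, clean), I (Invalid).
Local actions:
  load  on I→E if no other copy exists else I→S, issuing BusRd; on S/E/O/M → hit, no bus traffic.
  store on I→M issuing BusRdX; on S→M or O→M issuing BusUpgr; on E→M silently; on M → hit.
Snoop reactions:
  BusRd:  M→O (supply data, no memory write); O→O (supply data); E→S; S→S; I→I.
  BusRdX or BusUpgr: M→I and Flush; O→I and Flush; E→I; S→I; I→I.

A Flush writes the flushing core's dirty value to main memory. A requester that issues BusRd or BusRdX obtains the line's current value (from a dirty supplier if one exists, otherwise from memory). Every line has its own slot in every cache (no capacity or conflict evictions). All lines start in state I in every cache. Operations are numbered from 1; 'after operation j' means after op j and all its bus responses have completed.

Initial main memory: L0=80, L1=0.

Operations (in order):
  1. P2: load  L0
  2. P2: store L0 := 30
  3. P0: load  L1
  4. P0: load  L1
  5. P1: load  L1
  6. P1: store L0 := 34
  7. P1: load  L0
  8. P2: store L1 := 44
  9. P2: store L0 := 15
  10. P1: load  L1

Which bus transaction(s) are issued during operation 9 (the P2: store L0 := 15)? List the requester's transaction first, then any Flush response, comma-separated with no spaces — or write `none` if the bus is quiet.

1. P2: load  L0  bus=[BusRd]  L0: P0=I P1=I P2=E  mem[L0]=80
2. P2: store L0 := 30  bus=[-]  L0: P0=I P1=I P2=M  mem[L0]=80
3. P0: load  L1  bus=[BusRd]  L1: P0=E P1=I P2=I  mem[L1]=0
4. P0: load  L1  bus=[-]  L1: P0=E P1=I P2=I  mem[L1]=0
5. P1: load  L1  bus=[BusRd]  L1: P0=S P1=S P2=I  mem[L1]=0
6. P1: store L0 := 34  bus=[BusRdX,Flush]  L0: P0=I P1=M P2=I  mem[L0]=30
7. P1: load  L0  bus=[-]  L0: P0=I P1=M P2=I  mem[L0]=30
8. P2: store L1 := 44  bus=[BusRdX]  L1: P0=I P1=I P2=M  mem[L1]=0
9. P2: store L0 := 15  bus=[BusRdX,Flush]  L0: P0=I P1=I P2=M  mem[L0]=34
10. P1: load  L1  bus=[BusRd]  L1: P0=I P1=S P2=O  mem[L1]=0

bus = BusRdX,Flush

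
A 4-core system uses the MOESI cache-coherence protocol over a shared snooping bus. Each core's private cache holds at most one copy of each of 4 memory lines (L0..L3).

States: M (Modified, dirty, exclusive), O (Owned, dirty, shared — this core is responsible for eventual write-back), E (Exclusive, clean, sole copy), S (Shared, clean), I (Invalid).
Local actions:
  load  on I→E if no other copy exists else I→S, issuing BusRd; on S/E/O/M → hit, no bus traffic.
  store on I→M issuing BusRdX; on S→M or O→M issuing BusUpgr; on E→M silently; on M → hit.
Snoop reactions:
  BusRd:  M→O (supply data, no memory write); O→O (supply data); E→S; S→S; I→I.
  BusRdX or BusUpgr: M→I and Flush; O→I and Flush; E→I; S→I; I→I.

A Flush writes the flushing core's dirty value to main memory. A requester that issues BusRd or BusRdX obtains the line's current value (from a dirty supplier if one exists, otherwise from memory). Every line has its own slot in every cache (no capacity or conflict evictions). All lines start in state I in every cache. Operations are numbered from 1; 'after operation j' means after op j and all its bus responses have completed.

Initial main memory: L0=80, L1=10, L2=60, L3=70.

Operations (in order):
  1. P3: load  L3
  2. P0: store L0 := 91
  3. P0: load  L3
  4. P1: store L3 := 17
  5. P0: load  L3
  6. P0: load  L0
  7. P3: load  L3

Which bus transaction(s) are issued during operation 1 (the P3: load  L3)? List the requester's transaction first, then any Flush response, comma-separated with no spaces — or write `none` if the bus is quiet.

bus = BusRd

step 1: P3: load  L3  ⟶  IIIE  (L3)  txn=BusRd  M[L3]=70
step 2: P0: store L0 := 91  ⟶  MIII  (L0)  txn=BusRdX  M[L0]=80
step 3: P0: load  L3  ⟶  SIIS  (L3)  txn=BusRd  M[L3]=70
step 4: P1: store L3 := 17  ⟶  IMII  (L3)  txn=BusRdX  M[L3]=70
step 5: P0: load  L3  ⟶  SOII  (L3)  txn=BusRd  M[L3]=70
step 6: P0: load  L0  ⟶  MIII  (L0)  txn=∅  M[L0]=80
step 7: P3: load  L3  ⟶  SOIS  (L3)  txn=BusRd  M[L3]=70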